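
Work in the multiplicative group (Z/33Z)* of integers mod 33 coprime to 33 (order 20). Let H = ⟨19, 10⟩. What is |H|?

|⟨19⟩| = 10 and |⟨10⟩| = 2, so |H| is a multiple of lcm(10, 2) = 10 and divides |G| = 20.
Closing under the operation: H = {1, 4, 7, 10, 13, 16, 19, 25, 28, 31}, so |H| = 10.

10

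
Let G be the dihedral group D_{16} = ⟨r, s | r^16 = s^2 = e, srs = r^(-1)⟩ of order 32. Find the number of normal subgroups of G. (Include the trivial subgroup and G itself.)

G has 36 subgroups. Checking conjugation-invariance by order — order 1: 1/1 normal; order 2: 1/17 normal; order 4: 1/9 normal; order 8: 1/5 normal; order 16: 3/3 normal; order 32: 1/1 normal.
Total normal subgroups: 8.

8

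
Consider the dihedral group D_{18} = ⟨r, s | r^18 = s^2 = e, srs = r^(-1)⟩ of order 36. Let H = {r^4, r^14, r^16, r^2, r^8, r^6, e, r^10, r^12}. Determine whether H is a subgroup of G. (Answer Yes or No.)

Yes

|H| = 9 divides |G| = 36, consistent with Lagrange.
H contains the identity, every element's inverse is in H, and H is closed under ·: it is a subgroup.
In fact H = ⟨r^4⟩.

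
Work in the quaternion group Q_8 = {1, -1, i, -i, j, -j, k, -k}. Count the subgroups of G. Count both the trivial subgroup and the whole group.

6

|G| = 8, so by Lagrange every subgroup order divides 8. Divisors: 1, 2, 4, 8.
Subgroups by order — order 1: 1; order 2: 1; order 4: 3; order 8: 1.
Total: 1 + 1 + 3 + 1 = 6.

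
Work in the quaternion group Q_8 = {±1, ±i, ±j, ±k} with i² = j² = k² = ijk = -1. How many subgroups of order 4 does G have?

3

|G| = 8 and 4 | 8, so subgroups of order 4 are possible by Lagrange.
The subgroups of order 4 are: {1, -1, i, -i}; {1, -1, j, -j}; {1, -1, k, -k}.
So G has 3 subgroups of order 4.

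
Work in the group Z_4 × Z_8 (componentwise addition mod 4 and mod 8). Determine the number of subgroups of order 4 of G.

7

|G| = 32 and 4 | 32, so subgroups of order 4 are possible by Lagrange.
The subgroups of order 4 are: {(0,0), (0,2), (0,4), (0,6)}; {(0,0), (0,4), (2,0), (2,4)}; {(0,0), (0,4), (2,2), (2,6)}; {(0,0), (1,0), (2,0), (3,0)}; … (7 in all).
So G has 7 subgroups of order 4.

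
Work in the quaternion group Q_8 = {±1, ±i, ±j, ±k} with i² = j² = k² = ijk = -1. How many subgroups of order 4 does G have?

|G| = 8 and 4 | 8, so subgroups of order 4 are possible by Lagrange.
The subgroups of order 4 are: {1, -1, i, -i}; {1, -1, j, -j}; {1, -1, k, -k}.
So G has 3 subgroups of order 4.

3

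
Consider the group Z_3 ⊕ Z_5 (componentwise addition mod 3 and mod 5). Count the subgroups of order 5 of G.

1

|G| = 15 and 5 | 15, so subgroups of order 5 are possible by Lagrange.
The subgroups of order 5 are: {(0,0), (0,1), (0,2), (0,3), (0,4)}.
So G has 1 subgroup of order 5.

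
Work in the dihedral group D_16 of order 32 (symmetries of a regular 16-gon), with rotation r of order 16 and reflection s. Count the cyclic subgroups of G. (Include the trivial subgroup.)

A cyclic subgroup of order d is generated by each of its φ(d) elements of order d, so the cyclic subgroups of order d number (#elements of order d)/φ(d).
Cyclic subgroups by order — order 1: 1; order 2: 17; order 4: 1; order 8: 1; order 16: 1.
Total: 21.

21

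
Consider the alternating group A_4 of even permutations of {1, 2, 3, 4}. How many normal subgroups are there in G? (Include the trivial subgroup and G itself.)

3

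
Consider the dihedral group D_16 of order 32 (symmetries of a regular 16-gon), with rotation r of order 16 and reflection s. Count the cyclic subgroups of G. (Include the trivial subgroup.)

21

A cyclic subgroup of order d is generated by each of its φ(d) elements of order d, so the cyclic subgroups of order d number (#elements of order d)/φ(d).
Cyclic subgroups by order — order 1: 1; order 2: 17; order 4: 1; order 8: 1; order 16: 1.
Total: 21.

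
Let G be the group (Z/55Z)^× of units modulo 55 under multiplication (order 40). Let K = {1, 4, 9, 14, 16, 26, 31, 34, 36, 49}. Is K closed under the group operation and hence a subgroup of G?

Yes

|K| = 10 divides |G| = 40, consistent with Lagrange.
K contains the identity, every element's inverse is in K, and K is closed under ·: it is a subgroup.
In fact K = ⟨4⟩.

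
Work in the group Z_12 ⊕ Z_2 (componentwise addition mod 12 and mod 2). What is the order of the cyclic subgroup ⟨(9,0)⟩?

The order of (9,0) in Z_12 × Z_2 is lcm(ord(9) in Z_12, ord(0) in Z_2).
ord(9) = 4 and ord(0) = 1, so |⟨(9,0)⟩| = lcm(4, 1) = 4.

4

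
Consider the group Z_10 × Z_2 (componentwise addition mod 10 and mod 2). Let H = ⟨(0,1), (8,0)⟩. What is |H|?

10

|⟨(0,1)⟩| = 2 and |⟨(8,0)⟩| = 5, so |H| is a multiple of lcm(2, 5) = 10 and divides |G| = 20.
Closing under the operation: H = {(0,0), (0,1), (2,0), (2,1), (4,0), (4,1), (6,0), (6,1), (8,0), (8,1)}, so |H| = 10.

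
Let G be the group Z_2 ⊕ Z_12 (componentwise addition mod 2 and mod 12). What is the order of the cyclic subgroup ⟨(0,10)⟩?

The order of (0,10) in Z_2 × Z_12 is lcm(ord(0) in Z_2, ord(10) in Z_12).
ord(0) = 1 and ord(10) = 6, so |⟨(0,10)⟩| = lcm(1, 6) = 6.

6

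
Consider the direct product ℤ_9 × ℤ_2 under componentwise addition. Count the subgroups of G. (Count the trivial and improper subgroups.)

|G| = 18, so by Lagrange every subgroup order divides 18. Divisors: 1, 2, 3, 6, 9, 18.
Subgroups by order — order 1: 1; order 2: 1; order 3: 1; order 6: 1; order 9: 1; order 18: 1.
Total: 1 + 1 + 1 + 1 + 1 + 1 = 6.

6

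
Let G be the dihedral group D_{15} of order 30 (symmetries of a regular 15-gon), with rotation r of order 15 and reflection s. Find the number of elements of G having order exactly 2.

Enumerating element orders in G gives 15 elements of order 2.

15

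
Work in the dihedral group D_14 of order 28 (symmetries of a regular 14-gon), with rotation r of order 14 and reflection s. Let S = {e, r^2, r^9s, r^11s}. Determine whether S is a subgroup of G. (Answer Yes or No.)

No

r^2 ∈ S but its inverse r^12 ∉ S, so S is not a subgroup.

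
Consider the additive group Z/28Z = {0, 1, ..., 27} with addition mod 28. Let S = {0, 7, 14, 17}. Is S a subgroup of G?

7 ∈ S but its inverse 21 ∉ S, so S is not a subgroup.

No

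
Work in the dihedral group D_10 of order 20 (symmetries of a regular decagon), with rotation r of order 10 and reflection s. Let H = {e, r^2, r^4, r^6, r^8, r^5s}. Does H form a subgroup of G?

|H| = 6 does not divide |G| = 20, so by Lagrange H is not a subgroup.

No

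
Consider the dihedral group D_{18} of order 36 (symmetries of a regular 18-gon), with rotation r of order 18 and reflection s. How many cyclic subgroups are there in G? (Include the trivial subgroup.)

A cyclic subgroup of order d is generated by each of its φ(d) elements of order d, so the cyclic subgroups of order d number (#elements of order d)/φ(d).
Cyclic subgroups by order — order 1: 1; order 2: 19; order 3: 1; order 6: 1; order 9: 1; order 18: 1.
Total: 24.

24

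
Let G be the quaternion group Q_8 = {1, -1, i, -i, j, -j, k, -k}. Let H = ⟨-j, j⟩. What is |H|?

4

|⟨-j⟩| = 4 and |⟨j⟩| = 4, so |H| is a multiple of lcm(4, 4) = 4 and divides |G| = 8.
Closing under the operation: H = {1, -1, j, -j}, so |H| = 4.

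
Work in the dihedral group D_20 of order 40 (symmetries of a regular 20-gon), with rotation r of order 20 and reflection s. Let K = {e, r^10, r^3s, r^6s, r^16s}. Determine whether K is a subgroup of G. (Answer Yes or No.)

Closure fails: r^10 · r^3s = r^13s ∉ K. So K is not a subgroup.

No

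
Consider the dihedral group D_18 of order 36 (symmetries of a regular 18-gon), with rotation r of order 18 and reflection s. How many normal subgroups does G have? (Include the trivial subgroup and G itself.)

G has 45 subgroups. Checking conjugation-invariance by order — order 1: 1/1 normal; order 2: 1/19 normal; order 3: 1/1 normal; order 4: 0/9 normal; order 6: 1/7 normal; order 9: 1/1 normal; order 12: 0/3 normal; order 18: 3/3 normal; order 36: 1/1 normal.
Total normal subgroups: 9.

9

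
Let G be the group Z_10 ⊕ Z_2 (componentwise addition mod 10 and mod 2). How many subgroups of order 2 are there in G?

3

|G| = 20 and 2 | 20, so subgroups of order 2 are possible by Lagrange.
The subgroups of order 2 are: {(0,0), (0,1)}; {(0,0), (5,0)}; {(0,0), (5,1)}.
So G has 3 subgroups of order 2.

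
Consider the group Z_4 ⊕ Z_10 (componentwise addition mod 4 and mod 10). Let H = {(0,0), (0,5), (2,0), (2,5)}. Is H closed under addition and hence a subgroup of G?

Yes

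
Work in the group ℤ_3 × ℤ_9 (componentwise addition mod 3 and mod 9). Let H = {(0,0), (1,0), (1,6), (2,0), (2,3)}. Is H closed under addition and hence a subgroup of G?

No

|H| = 5 does not divide |G| = 27, so by Lagrange H is not a subgroup.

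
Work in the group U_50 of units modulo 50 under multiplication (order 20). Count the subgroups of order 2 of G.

|G| = 20 and 2 | 20, so subgroups of order 2 are possible by Lagrange.
The subgroups of order 2 are: {1, 49}.
So G has 1 subgroup of order 2.

1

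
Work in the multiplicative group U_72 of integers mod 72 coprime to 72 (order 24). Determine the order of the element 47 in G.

6

Compute successive powers of 47 mod 72: 47, 49, 71, 25, 23, 1; 47^6 ≡ 1 (mod 72).
So |⟨47⟩| = 6.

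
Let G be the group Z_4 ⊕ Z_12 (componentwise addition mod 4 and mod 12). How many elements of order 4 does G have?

An element (a,b) has order lcm(ord(a), ord(b)); count pairs with lcm equal to 4.
Enumerating gives 12 such elements.

12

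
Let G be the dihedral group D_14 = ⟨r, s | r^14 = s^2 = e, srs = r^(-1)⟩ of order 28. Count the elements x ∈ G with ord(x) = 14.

6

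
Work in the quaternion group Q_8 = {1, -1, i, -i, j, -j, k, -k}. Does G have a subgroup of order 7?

No

7 does not divide |G| = 8, so by Lagrange no subgroup of order 7 exists.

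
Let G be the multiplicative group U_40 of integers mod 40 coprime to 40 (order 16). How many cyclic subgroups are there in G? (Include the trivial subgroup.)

A cyclic subgroup of order d is generated by each of its φ(d) elements of order d, so the cyclic subgroups of order d number (#elements of order d)/φ(d).
Cyclic subgroups by order — order 1: 1; order 2: 7; order 4: 4.
Total: 12.

12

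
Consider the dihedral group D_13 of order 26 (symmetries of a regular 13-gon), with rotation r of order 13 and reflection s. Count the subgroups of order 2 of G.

|G| = 26 and 2 | 26, so subgroups of order 2 are possible by Lagrange.
The subgroups of order 2 are: {e, r^10s}; {e, r^11s}; {e, r^12s}; {e, r^2s}; … (13 in all).
So G has 13 subgroups of order 2.

13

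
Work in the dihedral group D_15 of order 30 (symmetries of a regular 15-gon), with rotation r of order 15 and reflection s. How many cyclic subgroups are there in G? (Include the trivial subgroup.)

A cyclic subgroup of order d is generated by each of its φ(d) elements of order d, so the cyclic subgroups of order d number (#elements of order d)/φ(d).
Cyclic subgroups by order — order 1: 1; order 2: 15; order 3: 1; order 5: 1; order 15: 1.
Total: 19.

19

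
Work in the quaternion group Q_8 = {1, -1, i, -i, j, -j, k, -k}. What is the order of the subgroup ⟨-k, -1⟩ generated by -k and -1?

|⟨-k⟩| = 4 and |⟨-1⟩| = 2, so |H| is a multiple of lcm(4, 2) = 4 and divides |G| = 8.
Closing under the operation: H = {1, -1, k, -k}, so |H| = 4.

4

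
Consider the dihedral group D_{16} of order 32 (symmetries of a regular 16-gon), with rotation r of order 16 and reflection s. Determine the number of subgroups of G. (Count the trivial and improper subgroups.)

|G| = 32, so by Lagrange every subgroup order divides 32. Divisors: 1, 2, 4, 8, 16, 32.
Subgroups by order — order 1: 1; order 2: 17; order 4: 9; order 8: 5; order 16: 3; order 32: 1.
Total: 1 + 17 + 9 + 5 + 3 + 1 = 36.

36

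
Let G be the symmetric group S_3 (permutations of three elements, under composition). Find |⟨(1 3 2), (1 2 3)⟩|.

3

|⟨(1 3 2)⟩| = 3 and |⟨(1 2 3)⟩| = 3, so |H| is a multiple of lcm(3, 3) = 3 and divides |G| = 6.
Closing under the operation: H = {e, (1 2 3), (1 3 2)}, so |H| = 3.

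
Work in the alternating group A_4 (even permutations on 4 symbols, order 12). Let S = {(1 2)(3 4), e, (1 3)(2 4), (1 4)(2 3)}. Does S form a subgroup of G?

Yes

|S| = 4 divides |G| = 12, consistent with Lagrange.
S contains the identity, every element's inverse is in S, and S is closed under ∘: it is a subgroup.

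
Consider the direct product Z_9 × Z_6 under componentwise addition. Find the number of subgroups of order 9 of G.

4

|G| = 54 and 9 | 54, so subgroups of order 9 are possible by Lagrange.
The subgroups of order 9 are: {(0,0), (0,2), (0,4), (3,0), (3,2), (3,4), (6,0), (6,2), (6,4)}; {(0,0), (1,0), (2,0), (3,0), (4,0), (5,0), (6,0), (7,0), (8,0)}; {(0,0), (1,2), (2,4), (3,0), (4,2), (5,4), (6,0), (7,2), (8,4)}; {(0,0), (1,4), (2,2), (3,0), (4,4), (5,2), (6,0), (7,4), (8,2)}.
So G has 4 subgroups of order 9.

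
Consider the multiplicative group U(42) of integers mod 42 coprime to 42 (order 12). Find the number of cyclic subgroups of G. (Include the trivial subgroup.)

8

A cyclic subgroup of order d is generated by each of its φ(d) elements of order d, so the cyclic subgroups of order d number (#elements of order d)/φ(d).
Cyclic subgroups by order — order 1: 1; order 2: 3; order 3: 1; order 6: 3.
Total: 8.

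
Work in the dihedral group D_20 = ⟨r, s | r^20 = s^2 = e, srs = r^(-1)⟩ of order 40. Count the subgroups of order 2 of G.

21

|G| = 40 and 2 | 40, so subgroups of order 2 are possible by Lagrange.
The subgroups of order 2 are: {e, r^10}; {e, r^10s}; {e, r^11s}; {e, r^12s}; … (21 in all).
So G has 21 subgroups of order 2.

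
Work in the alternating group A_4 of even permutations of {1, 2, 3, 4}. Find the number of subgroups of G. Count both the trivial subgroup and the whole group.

10

|G| = 12, so by Lagrange every subgroup order divides 12. Divisors: 1, 2, 3, 4, 6, 12.
Subgroups by order — order 1: 1; order 2: 3; order 3: 4; order 4: 1; order 6: 0; order 12: 1.
Total: 1 + 3 + 4 + 1 + 0 + 1 = 10.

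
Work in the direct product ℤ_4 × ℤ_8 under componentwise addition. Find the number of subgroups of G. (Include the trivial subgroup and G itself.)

22

|G| = 32, so by Lagrange every subgroup order divides 32. Divisors: 1, 2, 4, 8, 16, 32.
Subgroups by order — order 1: 1; order 2: 3; order 4: 7; order 8: 7; order 16: 3; order 32: 1.
Total: 1 + 3 + 7 + 7 + 3 + 1 = 22.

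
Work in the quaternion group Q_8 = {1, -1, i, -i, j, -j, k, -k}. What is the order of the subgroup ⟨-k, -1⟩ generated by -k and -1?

4

|⟨-k⟩| = 4 and |⟨-1⟩| = 2, so |H| is a multiple of lcm(4, 2) = 4 and divides |G| = 8.
Closing under the operation: H = {1, -1, k, -k}, so |H| = 4.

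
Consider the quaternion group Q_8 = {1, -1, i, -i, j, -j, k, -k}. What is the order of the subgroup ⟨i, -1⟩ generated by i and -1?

|⟨i⟩| = 4 and |⟨-1⟩| = 2, so |H| is a multiple of lcm(4, 2) = 4 and divides |G| = 8.
Closing under the operation: H = {1, -1, i, -i}, so |H| = 4.

4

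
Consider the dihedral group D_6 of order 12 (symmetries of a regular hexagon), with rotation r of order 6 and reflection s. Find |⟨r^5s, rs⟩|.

6

|⟨r^5s⟩| = 2 and |⟨rs⟩| = 2, so |H| is a multiple of lcm(2, 2) = 2 and divides |G| = 12.
Closing under the operation: H = {e, r^2, r^4, rs, r^3s, r^5s}, so |H| = 6.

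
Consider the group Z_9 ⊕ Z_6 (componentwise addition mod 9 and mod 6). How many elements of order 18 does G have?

18

An element (a,b) has order lcm(ord(a), ord(b)); count pairs with lcm equal to 18.
Enumerating gives 18 such elements.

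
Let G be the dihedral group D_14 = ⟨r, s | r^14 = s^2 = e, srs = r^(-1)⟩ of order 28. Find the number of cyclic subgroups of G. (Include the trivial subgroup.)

18

Group the elements of G by the cyclic subgroup they generate; each cyclic subgroup of order d accounts for φ(d) elements.
Cyclic subgroups by order — order 1: 1; order 2: 15; order 7: 1; order 14: 1.
Total: 18.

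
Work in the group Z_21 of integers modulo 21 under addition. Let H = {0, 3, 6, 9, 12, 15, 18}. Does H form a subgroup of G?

Yes

|H| = 7 divides |G| = 21, consistent with Lagrange.
H contains the identity, every element's inverse is in H, and H is closed under +: it is a subgroup.
In fact H = ⟨18⟩.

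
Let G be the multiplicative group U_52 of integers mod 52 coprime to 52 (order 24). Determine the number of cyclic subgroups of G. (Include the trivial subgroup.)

Group the elements of G by the cyclic subgroup they generate; each cyclic subgroup of order d accounts for φ(d) elements.
Cyclic subgroups by order — order 1: 1; order 2: 3; order 3: 1; order 4: 2; order 6: 3; order 12: 2.
Total: 12.

12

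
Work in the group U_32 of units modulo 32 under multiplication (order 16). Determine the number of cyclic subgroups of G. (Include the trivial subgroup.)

8

Each element a generates a cyclic subgroup ⟨a⟩; distinct elements may generate the same one (a cyclic group of order d has φ(d) generators).
Cyclic subgroups by order — order 1: 1; order 2: 3; order 4: 2; order 8: 2.
Total: 8.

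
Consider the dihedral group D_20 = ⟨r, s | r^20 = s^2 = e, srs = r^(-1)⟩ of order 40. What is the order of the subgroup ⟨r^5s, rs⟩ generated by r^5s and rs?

|⟨r^5s⟩| = 2 and |⟨rs⟩| = 2, so |H| is a multiple of lcm(2, 2) = 2 and divides |G| = 40.
Closing under the operation: H = {e, r^4, r^8, r^12, r^16, rs, r^5s, r^9s, r^13s, r^17s}, so |H| = 10.

10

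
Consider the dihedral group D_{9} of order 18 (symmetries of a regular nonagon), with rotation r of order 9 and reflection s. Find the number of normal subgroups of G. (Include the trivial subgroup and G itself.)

4

G has 16 subgroups. Checking conjugation-invariance by order — order 1: 1/1 normal; order 2: 0/9 normal; order 3: 1/1 normal; order 6: 0/3 normal; order 9: 1/1 normal; order 18: 1/1 normal.
Total normal subgroups: 4.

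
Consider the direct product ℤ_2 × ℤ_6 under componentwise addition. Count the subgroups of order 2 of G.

3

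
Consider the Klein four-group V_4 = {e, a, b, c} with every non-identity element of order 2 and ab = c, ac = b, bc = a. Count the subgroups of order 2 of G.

|G| = 4 and 2 | 4, so subgroups of order 2 are possible by Lagrange.
The subgroups of order 2 are: {e, a}; {e, b}; {e, c}.
So G has 3 subgroups of order 2.

3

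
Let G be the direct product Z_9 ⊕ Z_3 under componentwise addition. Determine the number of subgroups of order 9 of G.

4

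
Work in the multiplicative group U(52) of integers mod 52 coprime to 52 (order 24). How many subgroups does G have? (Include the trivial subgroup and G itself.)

16

|G| = 24, so by Lagrange every subgroup order divides 24. Divisors: 1, 2, 3, 4, 6, 8, 12, 24.
Subgroups by order — order 1: 1; order 2: 3; order 3: 1; order 4: 3; order 6: 3; order 8: 1; order 12: 3; order 24: 1.
Total: 1 + 3 + 1 + 3 + 3 + 1 + 3 + 1 = 16.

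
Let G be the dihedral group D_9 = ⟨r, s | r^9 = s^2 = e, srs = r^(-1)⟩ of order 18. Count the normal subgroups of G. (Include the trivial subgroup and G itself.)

G has 16 subgroups. Checking conjugation-invariance by order — order 1: 1/1 normal; order 2: 0/9 normal; order 3: 1/1 normal; order 6: 0/3 normal; order 9: 1/1 normal; order 18: 1/1 normal.
Total normal subgroups: 4.

4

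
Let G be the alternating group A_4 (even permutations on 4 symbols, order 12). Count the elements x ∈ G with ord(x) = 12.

No element of G has order 12 (even though 12 | 12).

0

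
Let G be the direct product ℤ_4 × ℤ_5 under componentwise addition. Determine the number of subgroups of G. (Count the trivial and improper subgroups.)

|G| = 20, so by Lagrange every subgroup order divides 20. Divisors: 1, 2, 4, 5, 10, 20.
Subgroups by order — order 1: 1; order 2: 1; order 4: 1; order 5: 1; order 10: 1; order 20: 1.
Total: 1 + 1 + 1 + 1 + 1 + 1 = 6.

6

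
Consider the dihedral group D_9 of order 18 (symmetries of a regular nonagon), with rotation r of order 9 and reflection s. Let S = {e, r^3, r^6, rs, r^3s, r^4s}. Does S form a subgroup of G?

Closure fails: r^6 · r^3s = s ∉ S. So S is not a subgroup.

No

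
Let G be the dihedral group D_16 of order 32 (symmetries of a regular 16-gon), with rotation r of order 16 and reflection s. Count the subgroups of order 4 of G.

|G| = 32 and 4 | 32, so subgroups of order 4 are possible by Lagrange.
The subgroups of order 4 are: {e, r^8, r^2s, r^10s}; {e, r^8, r^3s, r^11s}; {e, r^4, r^8, r^12}; {e, r^8, r^4s, r^12s}; … (9 in all).
So G has 9 subgroups of order 4.

9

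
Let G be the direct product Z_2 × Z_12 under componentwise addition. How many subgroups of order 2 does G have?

|G| = 24 and 2 | 24, so subgroups of order 2 are possible by Lagrange.
The subgroups of order 2 are: {(0,0), (0,6)}; {(0,0), (1,0)}; {(0,0), (1,6)}.
So G has 3 subgroups of order 2.

3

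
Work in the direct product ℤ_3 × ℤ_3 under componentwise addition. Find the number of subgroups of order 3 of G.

|G| = 9 and 3 | 9, so subgroups of order 3 are possible by Lagrange.
The subgroups of order 3 are: {(0,0), (0,1), (0,2)}; {(0,0), (1,0), (2,0)}; {(0,0), (1,1), (2,2)}; {(0,0), (1,2), (2,1)}.
So G has 4 subgroups of order 3.

4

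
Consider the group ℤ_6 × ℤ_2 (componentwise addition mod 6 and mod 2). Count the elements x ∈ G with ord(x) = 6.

An element (a,b) has order lcm(ord(a), ord(b)); count pairs with lcm equal to 6.
Enumerating gives 6 such elements.

6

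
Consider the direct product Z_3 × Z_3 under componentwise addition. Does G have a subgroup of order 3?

Yes

3 | 9. A subgroup of order 3 is {(0,0), (0,1), (0,2)}.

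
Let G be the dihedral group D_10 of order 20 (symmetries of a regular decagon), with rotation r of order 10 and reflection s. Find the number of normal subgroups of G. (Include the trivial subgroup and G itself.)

G has 22 subgroups. Checking conjugation-invariance by order — order 1: 1/1 normal; order 2: 1/11 normal; order 4: 0/5 normal; order 5: 1/1 normal; order 10: 3/3 normal; order 20: 1/1 normal.
Total normal subgroups: 7.

7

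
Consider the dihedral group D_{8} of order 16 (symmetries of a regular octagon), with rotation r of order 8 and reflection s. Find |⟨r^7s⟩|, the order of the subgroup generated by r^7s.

2

Computing powers of r^7s: the smallest k with (r^7s)^k = e is k = 2.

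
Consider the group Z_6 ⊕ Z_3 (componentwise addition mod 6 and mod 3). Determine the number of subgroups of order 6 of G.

4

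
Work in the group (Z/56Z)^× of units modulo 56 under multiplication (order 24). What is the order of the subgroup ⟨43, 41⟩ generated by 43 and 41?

4

|⟨43⟩| = 2 and |⟨41⟩| = 2, so |H| is a multiple of lcm(2, 2) = 2 and divides |G| = 24.
Closing under the operation: H = {1, 27, 41, 43}, so |H| = 4.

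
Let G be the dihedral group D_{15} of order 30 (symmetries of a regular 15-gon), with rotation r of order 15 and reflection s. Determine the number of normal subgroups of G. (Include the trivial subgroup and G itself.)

5

G has 28 subgroups. Checking conjugation-invariance by order — order 1: 1/1 normal; order 2: 0/15 normal; order 3: 1/1 normal; order 5: 1/1 normal; order 6: 0/5 normal; order 10: 0/3 normal; order 15: 1/1 normal; order 30: 1/1 normal.
Total normal subgroups: 5.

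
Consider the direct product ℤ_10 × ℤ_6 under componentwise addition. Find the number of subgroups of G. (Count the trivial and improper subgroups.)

20

|G| = 60, so by Lagrange every subgroup order divides 60. Divisors: 1, 2, 3, 4, 5, 6, 10, 12, 15, 20, 30, 60.
Subgroups by order — order 1: 1; order 2: 3; order 3: 1; order 4: 1; order 5: 1; order 6: 3; order 10: 3; order 12: 1; order 15: 1; order 20: 1; order 30: 3; order 60: 1.
Total: 1 + 3 + 1 + 1 + 1 + 3 + 3 + 1 + 1 + 1 + 3 + 1 = 20.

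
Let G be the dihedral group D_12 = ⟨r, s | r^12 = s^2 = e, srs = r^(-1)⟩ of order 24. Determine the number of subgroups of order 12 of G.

|G| = 24 and 12 | 24, so subgroups of order 12 are possible by Lagrange.
The subgroups of order 12 are: {e, r, r^2, r^3, r^4, r^5, r^6, r^7, r^8, r^9, r^10, r^11}; {e, r^2, r^4, r^6, r^8, r^10, s, r^2s, r^4s, r^6s, r^8s, r^10s}; {e, r^2, r^4, r^6, r^8, r^10, rs, r^3s, r^5s, r^7s, r^9s, r^11s}.
So G has 3 subgroups of order 12.

3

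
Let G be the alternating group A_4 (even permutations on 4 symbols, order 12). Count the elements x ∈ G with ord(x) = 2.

3

The elements of order 2 are: (1 2)(3 4), (1 3)(2 4), (1 4)(2 3).
That's 3.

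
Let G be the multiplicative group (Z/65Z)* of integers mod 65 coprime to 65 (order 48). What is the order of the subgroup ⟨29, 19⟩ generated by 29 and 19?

24

|⟨29⟩| = 6 and |⟨19⟩| = 12, so |H| is a multiple of lcm(6, 12) = 12 and divides |G| = 48.
Closing under the operation: H = {1, 4, 6, 9, 11, 14, 16, 19, 21, 24, 29, 31, 34, 36, 41, 44, 46, 49, 51, 54, 56, 59, 61, 64}, so |H| = 24.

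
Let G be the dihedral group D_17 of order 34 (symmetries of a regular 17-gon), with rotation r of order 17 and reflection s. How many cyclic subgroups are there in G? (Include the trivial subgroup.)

Each element a generates a cyclic subgroup ⟨a⟩; distinct elements may generate the same one (a cyclic group of order d has φ(d) generators).
Cyclic subgroups by order — order 1: 1; order 2: 17; order 17: 1.
Total: 19.

19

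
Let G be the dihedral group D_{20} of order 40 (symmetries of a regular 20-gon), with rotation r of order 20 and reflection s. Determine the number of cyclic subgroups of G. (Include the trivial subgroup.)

A cyclic subgroup of order d is generated by each of its φ(d) elements of order d, so the cyclic subgroups of order d number (#elements of order d)/φ(d).
Cyclic subgroups by order — order 1: 1; order 2: 21; order 4: 1; order 5: 1; order 10: 1; order 20: 1.
Total: 26.

26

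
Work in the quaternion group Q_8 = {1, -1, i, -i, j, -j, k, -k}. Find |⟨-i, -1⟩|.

4

|⟨-i⟩| = 4 and |⟨-1⟩| = 2, so |H| is a multiple of lcm(4, 2) = 4 and divides |G| = 8.
Closing under the operation: H = {1, -1, i, -i}, so |H| = 4.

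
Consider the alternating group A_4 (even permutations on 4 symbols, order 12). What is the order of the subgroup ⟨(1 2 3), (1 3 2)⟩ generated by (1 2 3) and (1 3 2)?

|⟨(1 2 3)⟩| = 3 and |⟨(1 3 2)⟩| = 3, so |H| is a multiple of lcm(3, 3) = 3 and divides |G| = 12.
Closing under the operation: H = {e, (1 2 3), (1 3 2)}, so |H| = 3.

3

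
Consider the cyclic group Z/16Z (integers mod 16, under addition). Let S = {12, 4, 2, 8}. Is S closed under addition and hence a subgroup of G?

The identity 0 ∉ S, so S is not a subgroup.

No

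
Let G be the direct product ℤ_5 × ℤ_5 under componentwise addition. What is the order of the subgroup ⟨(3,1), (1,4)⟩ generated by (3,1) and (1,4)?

25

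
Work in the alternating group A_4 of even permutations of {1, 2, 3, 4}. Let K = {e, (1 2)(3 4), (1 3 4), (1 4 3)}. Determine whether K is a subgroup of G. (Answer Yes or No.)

No

Closure fails: (1 4 3) ∘ (1 2)(3 4) = (1 2 4) ∉ K. So K is not a subgroup.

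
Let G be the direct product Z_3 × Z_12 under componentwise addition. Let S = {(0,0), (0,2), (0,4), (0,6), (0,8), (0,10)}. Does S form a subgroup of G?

|S| = 6 divides |G| = 36, consistent with Lagrange.
S contains the identity, every element's inverse is in S, and S is closed under +: it is a subgroup.
In fact S = ⟨(0,2)⟩.

Yes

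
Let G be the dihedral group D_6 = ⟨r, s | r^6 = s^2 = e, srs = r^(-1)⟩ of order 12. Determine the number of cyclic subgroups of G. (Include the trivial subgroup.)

10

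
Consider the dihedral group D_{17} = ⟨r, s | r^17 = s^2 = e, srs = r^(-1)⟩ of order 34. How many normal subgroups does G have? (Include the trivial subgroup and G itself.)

3

G has 20 subgroups. Checking conjugation-invariance by order — order 1: 1/1 normal; order 2: 0/17 normal; order 17: 1/1 normal; order 34: 1/1 normal.
Total normal subgroups: 3.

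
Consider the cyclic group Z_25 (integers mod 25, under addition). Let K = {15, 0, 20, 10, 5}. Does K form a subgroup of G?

Yes

|K| = 5 divides |G| = 25, consistent with Lagrange.
K contains the identity, every element's inverse is in K, and K is closed under +: it is a subgroup.
In fact K = ⟨20⟩.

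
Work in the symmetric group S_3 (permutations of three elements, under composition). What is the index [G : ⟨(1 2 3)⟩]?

|⟨(1 2 3)⟩| = 3 and |G| = 6.
By Lagrange, [G : H] = |G|/|H| = 6/3 = 2.

2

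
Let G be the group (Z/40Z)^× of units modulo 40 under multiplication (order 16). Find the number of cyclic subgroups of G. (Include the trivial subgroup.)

12

Group the elements of G by the cyclic subgroup they generate; each cyclic subgroup of order d accounts for φ(d) elements.
Cyclic subgroups by order — order 1: 1; order 2: 7; order 4: 4.
Total: 12.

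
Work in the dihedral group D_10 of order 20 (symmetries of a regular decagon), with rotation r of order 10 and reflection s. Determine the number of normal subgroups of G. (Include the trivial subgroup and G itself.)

7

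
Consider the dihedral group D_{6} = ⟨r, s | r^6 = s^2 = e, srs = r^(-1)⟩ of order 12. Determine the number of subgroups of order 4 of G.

3

|G| = 12 and 4 | 12, so subgroups of order 4 are possible by Lagrange.
The subgroups of order 4 are: {e, r^3, r^2s, r^5s}; {e, r^3, s, r^3s}; {e, r^3, rs, r^4s}.
So G has 3 subgroups of order 4.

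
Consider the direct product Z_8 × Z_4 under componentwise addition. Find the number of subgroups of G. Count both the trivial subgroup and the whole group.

22

|G| = 32, so by Lagrange every subgroup order divides 32. Divisors: 1, 2, 4, 8, 16, 32.
Subgroups by order — order 1: 1; order 2: 3; order 4: 7; order 8: 7; order 16: 3; order 32: 1.
Total: 1 + 3 + 7 + 7 + 3 + 1 = 22.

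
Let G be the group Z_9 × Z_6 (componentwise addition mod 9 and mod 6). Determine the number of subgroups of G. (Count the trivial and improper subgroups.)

20

|G| = 54, so by Lagrange every subgroup order divides 54. Divisors: 1, 2, 3, 6, 9, 18, 27, 54.
Subgroups by order — order 1: 1; order 2: 1; order 3: 4; order 6: 4; order 9: 4; order 18: 4; order 27: 1; order 54: 1.
Total: 1 + 1 + 4 + 4 + 4 + 4 + 1 + 1 = 20.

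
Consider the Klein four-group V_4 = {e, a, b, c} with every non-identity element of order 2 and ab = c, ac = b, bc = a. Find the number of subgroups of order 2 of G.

3

|G| = 4 and 2 | 4, so subgroups of order 2 are possible by Lagrange.
The subgroups of order 2 are: {e, a}; {e, b}; {e, c}.
So G has 3 subgroups of order 2.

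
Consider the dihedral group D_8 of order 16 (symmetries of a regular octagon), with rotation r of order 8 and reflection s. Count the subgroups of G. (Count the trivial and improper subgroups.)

|G| = 16, so by Lagrange every subgroup order divides 16. Divisors: 1, 2, 4, 8, 16.
Subgroups by order — order 1: 1; order 2: 9; order 4: 5; order 8: 3; order 16: 1.
Total: 1 + 9 + 5 + 3 + 1 = 19.

19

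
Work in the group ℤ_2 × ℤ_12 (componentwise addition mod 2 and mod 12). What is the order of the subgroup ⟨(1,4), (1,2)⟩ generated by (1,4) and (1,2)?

|⟨(1,4)⟩| = 6 and |⟨(1,2)⟩| = 6, so |H| is a multiple of lcm(6, 6) = 6 and divides |G| = 24.
Closing under the operation: H = {(0,0), (0,2), (0,4), (0,6), (0,8), (0,10), (1,0), (1,2), (1,4), (1,6), (1,8), (1,10)}, so |H| = 12.

12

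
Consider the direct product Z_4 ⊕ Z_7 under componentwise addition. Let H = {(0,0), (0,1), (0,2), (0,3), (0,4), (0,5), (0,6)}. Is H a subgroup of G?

|H| = 7 divides |G| = 28, consistent with Lagrange.
H contains the identity, every element's inverse is in H, and H is closed under +: it is a subgroup.
In fact H = ⟨(0,1)⟩.

Yes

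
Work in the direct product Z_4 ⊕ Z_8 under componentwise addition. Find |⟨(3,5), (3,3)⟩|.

16

|⟨(3,5)⟩| = 8 and |⟨(3,3)⟩| = 8, so |H| is a multiple of lcm(8, 8) = 8 and divides |G| = 32.
Closing under the operation: H = {(0,0), (0,2), (0,4), (0,6), (1,1), (1,3), (1,5), (1,7), (2,0), (2,2), (2,4), (2,6), (3,1), (3,3), (3,5), (3,7)}, so |H| = 16.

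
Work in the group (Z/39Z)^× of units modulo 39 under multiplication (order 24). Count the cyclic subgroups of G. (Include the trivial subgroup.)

A cyclic subgroup of order d is generated by each of its φ(d) elements of order d, so the cyclic subgroups of order d number (#elements of order d)/φ(d).
Cyclic subgroups by order — order 1: 1; order 2: 3; order 3: 1; order 4: 2; order 6: 3; order 12: 2.
Total: 12.

12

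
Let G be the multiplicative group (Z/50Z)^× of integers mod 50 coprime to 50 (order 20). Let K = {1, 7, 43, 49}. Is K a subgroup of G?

Yes

|K| = 4 divides |G| = 20, consistent with Lagrange.
K contains the identity, every element's inverse is in K, and K is closed under ·: it is a subgroup.
In fact K = ⟨43⟩.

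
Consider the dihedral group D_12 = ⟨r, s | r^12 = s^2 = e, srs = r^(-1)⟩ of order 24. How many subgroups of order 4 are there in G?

|G| = 24 and 4 | 24, so subgroups of order 4 are possible by Lagrange.
The subgroups of order 4 are: {e, r^6, r^4s, r^10s}; {e, r^6, r^5s, r^11s}; {e, r^6, r^2s, r^8s}; {e, r^3, r^6, r^9}; … (7 in all).
So G has 7 subgroups of order 4.

7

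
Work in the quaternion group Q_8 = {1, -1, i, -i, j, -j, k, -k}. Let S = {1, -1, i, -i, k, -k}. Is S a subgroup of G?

|S| = 6 does not divide |G| = 8, so by Lagrange S is not a subgroup.

No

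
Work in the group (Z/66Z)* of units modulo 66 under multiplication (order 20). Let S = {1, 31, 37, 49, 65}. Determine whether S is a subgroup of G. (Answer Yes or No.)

No

37 ∈ S but its inverse 25 ∉ S, so S is not a subgroup.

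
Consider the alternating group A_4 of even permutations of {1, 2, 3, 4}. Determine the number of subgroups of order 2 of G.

3

|G| = 12 and 2 | 12, so subgroups of order 2 are possible by Lagrange.
The subgroups of order 2 are: {e, (1 2)(3 4)}; {e, (1 3)(2 4)}; {e, (1 4)(2 3)}.
So G has 3 subgroups of order 2.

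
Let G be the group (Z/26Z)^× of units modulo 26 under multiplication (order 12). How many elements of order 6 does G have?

2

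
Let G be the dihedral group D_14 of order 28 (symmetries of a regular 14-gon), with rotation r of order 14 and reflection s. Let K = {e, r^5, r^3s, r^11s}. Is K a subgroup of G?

No

r^5 ∈ K but its inverse r^9 ∉ K, so K is not a subgroup.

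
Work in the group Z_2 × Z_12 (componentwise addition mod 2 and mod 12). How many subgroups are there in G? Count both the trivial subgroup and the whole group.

|G| = 24, so by Lagrange every subgroup order divides 24. Divisors: 1, 2, 3, 4, 6, 8, 12, 24.
Subgroups by order — order 1: 1; order 2: 3; order 3: 1; order 4: 3; order 6: 3; order 8: 1; order 12: 3; order 24: 1.
Total: 1 + 3 + 1 + 3 + 3 + 1 + 3 + 1 = 16.

16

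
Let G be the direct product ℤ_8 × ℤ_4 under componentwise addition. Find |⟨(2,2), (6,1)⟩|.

16

|⟨(2,2)⟩| = 4 and |⟨(6,1)⟩| = 4, so |H| is a multiple of lcm(4, 4) = 4 and divides |G| = 32.
Closing under the operation: H = {(0,0), (0,1), (0,2), (0,3), (2,0), (2,1), (2,2), (2,3), (4,0), (4,1), (4,2), (4,3), (6,0), (6,1), (6,2), (6,3)}, so |H| = 16.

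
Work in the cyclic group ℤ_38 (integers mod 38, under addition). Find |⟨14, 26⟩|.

19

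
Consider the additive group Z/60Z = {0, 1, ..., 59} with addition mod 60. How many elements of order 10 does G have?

In a cyclic group of order 60, the number of elements of order d (for d | 60) is φ(d).
φ(10) = 4.

4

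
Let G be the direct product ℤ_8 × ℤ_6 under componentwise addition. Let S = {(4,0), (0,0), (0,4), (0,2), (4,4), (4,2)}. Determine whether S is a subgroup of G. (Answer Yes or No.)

Yes

|S| = 6 divides |G| = 48, consistent with Lagrange.
S contains the identity, every element's inverse is in S, and S is closed under +: it is a subgroup.
In fact S = ⟨(4,4)⟩.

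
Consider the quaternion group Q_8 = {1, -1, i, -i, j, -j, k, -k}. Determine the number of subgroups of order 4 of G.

|G| = 8 and 4 | 8, so subgroups of order 4 are possible by Lagrange.
The subgroups of order 4 are: {1, -1, i, -i}; {1, -1, j, -j}; {1, -1, k, -k}.
So G has 3 subgroups of order 4.

3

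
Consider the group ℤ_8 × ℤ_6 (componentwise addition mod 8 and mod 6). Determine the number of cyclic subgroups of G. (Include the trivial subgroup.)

Each element a generates a cyclic subgroup ⟨a⟩; distinct elements may generate the same one (a cyclic group of order d has φ(d) generators).
Cyclic subgroups by order — order 1: 1; order 2: 3; order 3: 1; order 4: 2; order 6: 3; order 8: 2; order 12: 2; order 24: 2.
Total: 16.

16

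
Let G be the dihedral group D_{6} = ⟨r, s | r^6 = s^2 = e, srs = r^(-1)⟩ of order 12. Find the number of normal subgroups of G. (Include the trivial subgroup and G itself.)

7

G has 16 subgroups. Checking conjugation-invariance by order — order 1: 1/1 normal; order 2: 1/7 normal; order 3: 1/1 normal; order 4: 0/3 normal; order 6: 3/3 normal; order 12: 1/1 normal.
Total normal subgroups: 7.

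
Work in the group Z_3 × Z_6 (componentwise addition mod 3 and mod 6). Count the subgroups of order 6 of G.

4

|G| = 18 and 6 | 18, so subgroups of order 6 are possible by Lagrange.
The subgroups of order 6 are: {(0,0), (0,1), (0,2), (0,3), (0,4), (0,5)}; {(0,0), (0,3), (1,0), (1,3), (2,0), (2,3)}; {(0,0), (0,3), (1,1), (1,4), (2,2), (2,5)}; {(0,0), (0,3), (1,2), (1,5), (2,1), (2,4)}.
So G has 4 subgroups of order 6.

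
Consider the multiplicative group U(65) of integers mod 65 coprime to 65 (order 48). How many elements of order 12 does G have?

24

Enumerating element orders in G gives 24 elements of order 12.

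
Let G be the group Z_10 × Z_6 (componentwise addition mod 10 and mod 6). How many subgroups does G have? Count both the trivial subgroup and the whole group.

20

|G| = 60, so by Lagrange every subgroup order divides 60. Divisors: 1, 2, 3, 4, 5, 6, 10, 12, 15, 20, 30, 60.
Subgroups by order — order 1: 1; order 2: 3; order 3: 1; order 4: 1; order 5: 1; order 6: 3; order 10: 3; order 12: 1; order 15: 1; order 20: 1; order 30: 3; order 60: 1.
Total: 1 + 3 + 1 + 1 + 1 + 3 + 3 + 1 + 1 + 1 + 3 + 1 = 20.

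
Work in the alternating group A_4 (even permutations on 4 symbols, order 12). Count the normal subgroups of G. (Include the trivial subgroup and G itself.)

3

G has 10 subgroups. Checking conjugation-invariance by order — order 1: 1/1 normal; order 2: 0/3 normal; order 3: 0/4 normal; order 4: 1/1 normal; order 12: 1/1 normal.
Total normal subgroups: 3.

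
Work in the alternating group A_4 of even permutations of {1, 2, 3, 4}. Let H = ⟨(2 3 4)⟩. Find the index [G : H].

4

|⟨(2 3 4)⟩| = 3 and |G| = 12.
By Lagrange, [G : H] = |G|/|H| = 12/3 = 4.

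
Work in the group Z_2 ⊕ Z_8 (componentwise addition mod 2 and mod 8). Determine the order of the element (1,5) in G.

8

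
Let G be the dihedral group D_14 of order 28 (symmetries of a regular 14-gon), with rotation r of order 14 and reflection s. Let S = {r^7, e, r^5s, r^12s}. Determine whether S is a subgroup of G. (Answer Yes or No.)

|S| = 4 divides |G| = 28, consistent with Lagrange.
S contains the identity, every element's inverse is in S, and S is closed under ·: it is a subgroup.

Yes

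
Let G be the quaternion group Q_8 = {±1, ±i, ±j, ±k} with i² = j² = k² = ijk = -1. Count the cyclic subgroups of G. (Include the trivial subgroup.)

5

Each element a generates a cyclic subgroup ⟨a⟩; distinct elements may generate the same one (a cyclic group of order d has φ(d) generators).
Cyclic subgroups by order — order 1: 1; order 2: 1; order 4: 3.
Total: 5.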